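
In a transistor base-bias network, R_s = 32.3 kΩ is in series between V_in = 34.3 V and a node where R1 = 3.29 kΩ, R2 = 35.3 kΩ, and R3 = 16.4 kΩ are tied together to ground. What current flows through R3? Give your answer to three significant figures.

Combine the parallel branches: R_p = (1/3.29 + 1/35.3 + 1/16.4)⁻¹ = 2.543 kΩ.
V_A = 34.3 × 2.543/34.84 = 2.503 V.
Branch current I = V_A/R3 = 2.503/16.4 = 0.1526 mA.
(Check via current divider: I_total = 0.9844 mA; share G_k/ΣG = 0.1551 → same result.)

I ≈ 0.153 mA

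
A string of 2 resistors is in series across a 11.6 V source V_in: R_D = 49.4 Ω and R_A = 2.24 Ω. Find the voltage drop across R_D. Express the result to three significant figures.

V ≈ 11.1 V

Total series resistance ΣR = 49.4 + 2.24 = 51.64 Ω.
By the voltage-divider rule, V = 11.6 × 49.40/51.64 = 11.10 V.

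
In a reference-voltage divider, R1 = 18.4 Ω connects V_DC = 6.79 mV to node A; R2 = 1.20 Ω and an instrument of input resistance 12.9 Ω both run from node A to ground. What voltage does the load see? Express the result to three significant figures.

R2 ‖ R_L = (1.20 × 12.9)/(1.20 + 12.9) = 1.098 Ω.
Then V_out = V_DC · R2'/(R1 + R2') = 6.79 × 1.098/19.50 = 0.3823 mV.
(Unloaded it would be 0.416 mV; the load pulls it down.)

V_out ≈ 0.382 mV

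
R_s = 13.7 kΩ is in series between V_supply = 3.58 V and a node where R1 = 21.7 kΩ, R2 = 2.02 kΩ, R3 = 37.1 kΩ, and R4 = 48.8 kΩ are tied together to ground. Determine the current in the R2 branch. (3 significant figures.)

Combine the parallel branches: R_p = (1/21.7 + 1/2.02 + 1/37.1 + 1/48.8)⁻¹ = 1.699 kΩ.
Node voltage V_A = V_supply · R_p/(R_s + R_p) = 3.58 × 0.1103 = 0.3950 V.
I(R2) = V_A / R2 = 0.3950/2.02 = 0.1955 mA.
(Equivalently: I_total = 0.2325 mA, then current-divider fraction G_k/ΣG = 0.8411.)

I ≈ 0.196 mA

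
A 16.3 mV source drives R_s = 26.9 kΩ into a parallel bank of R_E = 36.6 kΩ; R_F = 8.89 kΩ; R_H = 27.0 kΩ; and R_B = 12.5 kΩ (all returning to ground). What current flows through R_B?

Equivalent of the parallel group: R_p = 3.893 kΩ.
Node voltage V_A = V_in · R_p/(R_s + R_p) = 16.3 × 0.1264 = 2.061 mV.
I(R_B) = V_A / R_B = 2.061/12.5 = 0.1649 µA.

I ≈ 0.165 µA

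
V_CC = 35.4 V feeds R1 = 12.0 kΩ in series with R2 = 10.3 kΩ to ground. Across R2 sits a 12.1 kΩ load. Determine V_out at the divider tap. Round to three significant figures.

R2 ‖ R_L = (10.3 × 12.1)/(10.3 + 12.1) = 5.564 kΩ.
Then V_out = V_CC · R2'/(R1 + R2') = 35.4 × 5.564/17.56 = 11.21 V.
(Unloaded it would be 16.4 V; the load pulls it down.)

V_out ≈ 11.2 V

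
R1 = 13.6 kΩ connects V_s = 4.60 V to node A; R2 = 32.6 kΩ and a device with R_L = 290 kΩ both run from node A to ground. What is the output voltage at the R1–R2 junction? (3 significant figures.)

First combine the lower leg with the load: R2 ‖ R_L = 29.31 kΩ.
Voltage divider with the loaded lower leg: V_out = 4.60 × 29.31/(13.6 + 29.31) = 4.60 × 0.6830 = 3.142 V.

V_out ≈ 3.14 V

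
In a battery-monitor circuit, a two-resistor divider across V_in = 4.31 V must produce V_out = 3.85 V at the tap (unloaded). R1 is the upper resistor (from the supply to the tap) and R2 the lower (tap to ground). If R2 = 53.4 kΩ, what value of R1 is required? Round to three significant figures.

R1 ≈ 6.38 kΩ

The divider ratio is R2/(R1+R2) = 3.85/4.31 = 0.8933.
So R1 = R2 · (V_in/V_out − 1) = 53.4 × (4.31/3.85 − 1) = 53.4 × 0.1195 = 6.380 kΩ.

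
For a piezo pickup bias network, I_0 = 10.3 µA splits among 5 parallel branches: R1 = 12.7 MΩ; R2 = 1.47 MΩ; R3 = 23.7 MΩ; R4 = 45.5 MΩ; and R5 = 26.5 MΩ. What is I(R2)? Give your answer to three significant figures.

ΣG = 1/12.7 + 1/1.47 + 1/23.7 + 1/45.5 + 1/26.5 = 0.8609.
By the current-divider rule, I = I_0 · G_k/ΣG = 10.3 × 0.7902 = 8.139 µA.

I ≈ 8.14 µA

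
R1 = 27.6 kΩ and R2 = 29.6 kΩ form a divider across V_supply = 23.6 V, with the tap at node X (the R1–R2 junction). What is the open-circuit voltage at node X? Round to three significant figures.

V_th is the unloaded tap voltage: V_supply · R2/(R1+R2) = 23.6 × 0.5175 = 12.21 V.

V_th ≈ 12.2 V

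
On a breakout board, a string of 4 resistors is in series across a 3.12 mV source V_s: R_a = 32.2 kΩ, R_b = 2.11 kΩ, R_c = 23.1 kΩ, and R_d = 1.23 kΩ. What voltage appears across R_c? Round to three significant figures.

V ≈ 1.23 mV

Series total: ΣR = 32.2 + 2.11 + 23.1 + 1.23 = 58.64 kΩ.
V = V_s · R/ΣR = 3.12 × 0.3939 = 1.229 mV.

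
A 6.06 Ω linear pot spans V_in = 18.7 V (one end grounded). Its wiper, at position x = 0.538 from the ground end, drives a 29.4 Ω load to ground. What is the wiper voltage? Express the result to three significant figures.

V_out ≈ 9.57 V

The pot divides into 2.800 Ω above the wiper and 3.260 Ω below.
Lower segment in parallel with the load: 3.260 ‖ 29.4 = 2.935 Ω.
V_out = 18.7 × 2.935/(2.800 + 2.935) = 9.570 V.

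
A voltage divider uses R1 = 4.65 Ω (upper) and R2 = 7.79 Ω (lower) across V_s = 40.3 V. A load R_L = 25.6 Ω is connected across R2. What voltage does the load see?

V_out ≈ 22.7 V

The load sits in parallel with R2, giving an effective lower resistance R2' = R2·R_L/(R2+R_L) = 5.973 Ω.
Voltage divider with the loaded lower leg: V_out = 40.3 × 5.973/(4.65 + 5.973) = 40.3 × 0.5623 = 22.66 V.
(Unloaded it would be 25.2 V; the load pulls it down.)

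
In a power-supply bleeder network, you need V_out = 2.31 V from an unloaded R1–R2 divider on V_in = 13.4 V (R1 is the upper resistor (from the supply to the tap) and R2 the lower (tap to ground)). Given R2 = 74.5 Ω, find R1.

Required fraction k = V_out/V_in = 0.1724.
So R1 = R2 · (V_in/V_out − 1) = 74.5 × (13.4/2.31 − 1) = 74.5 × 4.801 = 357.7 Ω.

R1 ≈ 358 Ω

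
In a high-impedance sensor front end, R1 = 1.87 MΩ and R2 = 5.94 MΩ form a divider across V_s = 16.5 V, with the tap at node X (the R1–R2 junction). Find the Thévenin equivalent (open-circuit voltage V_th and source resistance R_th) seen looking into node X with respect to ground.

V_th ≈ 12.5 V, R_th ≈ 1.42 MΩ

V_th is the unloaded tap voltage: V_s · R2/(R1+R2) = 16.5 × 0.7606 = 12.55 V.
With V_s suppressed (replaced by a short), R_th = R1 ‖ R2 = (1.870 × 5.94)/(1.870 + 5.94) = 1.422 MΩ.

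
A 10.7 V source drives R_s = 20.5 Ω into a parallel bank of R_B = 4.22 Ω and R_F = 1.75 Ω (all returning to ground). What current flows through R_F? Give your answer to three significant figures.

I ≈ 0.348 A

Equivalent of the parallel group: R_p = 1.237 Ω.
V_A by voltage divider: V_A = 10.7 × 1.237/(20.5 + 1.237) = 0.6089 V.
Branch current I = V_A/R_F = 0.6089/1.75 = 0.3480 A.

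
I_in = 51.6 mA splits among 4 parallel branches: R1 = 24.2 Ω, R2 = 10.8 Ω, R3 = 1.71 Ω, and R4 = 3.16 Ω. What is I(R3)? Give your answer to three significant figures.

I ≈ 29.2 mA

Total conductance ΣG = 1/24.2 + 1/10.8 + 1/1.71 + 1/3.16 = 1.035 (units of 1/Ω).
By the current-divider rule, I = I_in · G_k/ΣG = 51.6 × 0.5649 = 29.15 mA.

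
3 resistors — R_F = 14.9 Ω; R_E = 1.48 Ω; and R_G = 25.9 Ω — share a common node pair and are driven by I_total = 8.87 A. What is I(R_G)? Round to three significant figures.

I ≈ 0.438 A

Conductances: ΣG = 1/14.9 + 1/1.48 + 1/25.9 = 0.7814 (1/Ω).
Current divider: I(R_G) = I_total · G_k/ΣG = 8.87 × (0.03861/0.7814) = 8.87 × 0.04941 = 0.4383 A.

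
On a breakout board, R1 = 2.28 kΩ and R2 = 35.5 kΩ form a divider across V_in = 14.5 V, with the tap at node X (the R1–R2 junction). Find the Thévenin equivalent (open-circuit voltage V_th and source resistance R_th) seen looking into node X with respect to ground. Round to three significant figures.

With X open, the divider is unloaded: V_th = 14.5 × 35.5/37.78 = 13.62 V.
Zeroing V_in shorts the top of R1 to ground, so R_th = R1 ‖ R2 = 2.142 kΩ.

V_th ≈ 13.6 V, R_th ≈ 2.14 kΩ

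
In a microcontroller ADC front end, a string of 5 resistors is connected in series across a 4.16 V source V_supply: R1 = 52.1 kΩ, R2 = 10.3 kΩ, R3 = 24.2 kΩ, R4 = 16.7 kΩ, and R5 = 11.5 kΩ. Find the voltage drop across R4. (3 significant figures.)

V ≈ 0.605 V

ΣR = 52.1 + 10.3 + 24.2 + 16.7 + 11.5 = 114.8 kΩ.
Voltage divider: V = V_supply · (16.70 / 114.8) = 4.16 × 0.1455 = 0.6052 V.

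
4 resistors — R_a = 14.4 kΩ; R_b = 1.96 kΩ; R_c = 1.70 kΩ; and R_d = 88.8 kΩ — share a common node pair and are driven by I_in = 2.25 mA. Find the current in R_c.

ΣG = 1/14.4 + 1/1.96 + 1/1.70 + 1/88.8 = 1.179.
R_c takes the fraction G_k/ΣG = 0.5882/1.179 = 0.4989, so I = 2.25 × 0.4989 = 1.122 mA.

I ≈ 1.12 mA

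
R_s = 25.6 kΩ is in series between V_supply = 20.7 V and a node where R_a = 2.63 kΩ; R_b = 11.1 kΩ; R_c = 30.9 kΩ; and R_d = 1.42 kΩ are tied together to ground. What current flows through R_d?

Equivalent of the parallel group: R_p = 0.8286 kΩ.
Node voltage V_A = V_supply · R_p/(R_s + R_p) = 20.7 × 0.03135 = 0.6490 V.
Branch current I = V_A/R_d = 0.6490/1.42 = 0.4570 mA.
(Equivalently: I_total = 0.7832 mA, then current-divider fraction G_k/ΣG = 0.5835.)

I ≈ 0.457 mA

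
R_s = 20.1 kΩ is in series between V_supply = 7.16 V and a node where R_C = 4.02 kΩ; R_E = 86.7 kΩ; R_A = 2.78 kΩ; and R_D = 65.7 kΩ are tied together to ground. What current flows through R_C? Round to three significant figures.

Parallel bank: R_p = 1/(1/4.02 + 1/86.7 + 1/2.78 + 1/65.7) = 1.574 kΩ.
V_A by voltage divider: V_A = 7.16 × 1.574/(20.1 + 1.574) = 0.5200 V.
I(R_C) = V_A / R_C = 0.5200/4.02 = 0.1294 mA.

I ≈ 0.129 mA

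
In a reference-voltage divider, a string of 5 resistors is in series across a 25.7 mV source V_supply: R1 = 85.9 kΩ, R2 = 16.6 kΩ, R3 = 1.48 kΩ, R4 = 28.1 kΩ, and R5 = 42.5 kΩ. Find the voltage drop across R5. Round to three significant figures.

V ≈ 6.26 mV

ΣR = 85.9 + 16.6 + 1.48 + 28.1 + 42.5 = 174.6 kΩ.
By the voltage-divider rule, V = 25.7 × 42.50/174.6 = 6.256 mV.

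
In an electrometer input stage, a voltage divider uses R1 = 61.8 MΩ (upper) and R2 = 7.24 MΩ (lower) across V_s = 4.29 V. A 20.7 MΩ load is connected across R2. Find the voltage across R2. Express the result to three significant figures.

The load sits in parallel with R2, giving an effective lower resistance R2' = R2·R_L/(R2+R_L) = 5.364 MΩ.
Then V_out = V_s · R2'/(R1 + R2') = 4.29 × 5.364/67.16 = 0.3426 V.

V_out ≈ 0.343 V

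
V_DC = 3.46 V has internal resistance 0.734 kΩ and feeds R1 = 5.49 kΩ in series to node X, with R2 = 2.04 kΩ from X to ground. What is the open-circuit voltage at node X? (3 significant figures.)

V_th ≈ 0.854 V

R1' = 0.734 + 5.49 = 6.224 kΩ (source resistance + R1).
With X open, the divider is unloaded: V_th = 3.46 × 2.04/8.264 = 0.8541 V.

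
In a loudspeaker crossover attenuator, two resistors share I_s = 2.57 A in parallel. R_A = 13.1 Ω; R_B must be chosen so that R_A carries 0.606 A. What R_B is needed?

R_B ≈ 4.04 Ω

Two-branch current divider: I_A = I_s · R_B/(R_A + R_B).
0.606/2.57 = R_B/(R_A + R_B) → R_B = R_A · (0.2358)/(1 − 0.2358) = 13.1 × 0.3086 = 4.042 Ω.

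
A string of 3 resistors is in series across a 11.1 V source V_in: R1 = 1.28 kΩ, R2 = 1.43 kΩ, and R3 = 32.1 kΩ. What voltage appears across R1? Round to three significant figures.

V ≈ 0.408 V

ΣR = 1.28 + 1.43 + 32.1 = 34.81 kΩ.
V = V_in · R/ΣR = 11.1 × 0.03677 = 0.4082 V.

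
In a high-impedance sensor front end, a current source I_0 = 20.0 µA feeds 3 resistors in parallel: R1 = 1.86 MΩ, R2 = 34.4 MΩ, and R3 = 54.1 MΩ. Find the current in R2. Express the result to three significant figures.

Conductances: ΣG = 1/1.86 + 1/34.4 + 1/54.1 = 0.5852 (1/MΩ).
By the current-divider rule, I = I_0 · G_k/ΣG = 20.0 × 0.04968 = 0.9935 µA.

I ≈ 0.994 µA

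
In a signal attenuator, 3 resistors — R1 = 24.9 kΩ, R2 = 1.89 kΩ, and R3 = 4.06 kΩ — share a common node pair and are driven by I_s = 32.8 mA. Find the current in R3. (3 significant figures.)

Total conductance ΣG = 1/24.9 + 1/1.89 + 1/4.06 = 0.8156 (units of 1/kΩ).
By the current-divider rule, I = I_s · G_k/ΣG = 32.8 × 0.3020 = 9.906 mA.

I ≈ 9.91 mA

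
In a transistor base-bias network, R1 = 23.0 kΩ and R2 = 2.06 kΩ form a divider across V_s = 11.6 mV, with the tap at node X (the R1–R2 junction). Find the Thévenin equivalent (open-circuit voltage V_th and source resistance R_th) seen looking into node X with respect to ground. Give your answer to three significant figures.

With X open, the divider is unloaded: V_th = 11.6 × 2.06/25.06 = 0.9536 mV.
Zeroing V_s shorts the top of R1 to ground, so R_th = R1 ‖ R2 = 1.891 kΩ.

V_th ≈ 0.954 mV, R_th ≈ 1.89 kΩ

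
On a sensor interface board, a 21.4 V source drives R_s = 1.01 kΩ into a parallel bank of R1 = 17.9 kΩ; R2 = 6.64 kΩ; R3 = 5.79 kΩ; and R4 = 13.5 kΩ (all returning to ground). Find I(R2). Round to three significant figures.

I ≈ 2.21 mA

Combine the parallel branches: R_p = (1/17.9 + 1/6.64 + 1/5.79 + 1/13.5)⁻¹ = 2.206 kΩ.
V_A by voltage divider: V_A = 21.4 × 2.206/(1.01 + 2.206) = 14.68 V.
I(R2) = V_A / R2 = 14.68/6.64 = 2.211 mA.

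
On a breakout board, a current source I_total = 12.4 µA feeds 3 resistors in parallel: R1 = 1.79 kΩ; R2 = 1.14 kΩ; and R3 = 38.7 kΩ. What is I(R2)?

I ≈ 7.44 µA

ΣG = 1/1.79 + 1/1.14 + 1/38.7 = 1.462.
By the current-divider rule, I = I_total · G_k/ΣG = 12.4 × 0.6001 = 7.442 µA.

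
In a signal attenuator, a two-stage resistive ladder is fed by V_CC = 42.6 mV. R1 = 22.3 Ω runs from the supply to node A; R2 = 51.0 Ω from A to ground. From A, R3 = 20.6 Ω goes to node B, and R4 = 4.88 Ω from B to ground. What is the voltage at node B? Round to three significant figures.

The second stage (R3 + R4 = 25.48 Ω) loads node A in parallel with R2.
Effective lower resistance at A: R2 ‖ 25.48 = 16.99 Ω.
V_A = 42.6 × 16.99/(22.3 + 16.99) = 18.42 mV.
Stage 2 is unloaded, so V_B = V_A · R4/(R3+R4) = 18.42 × 4.88/25.48 = 3.528 mV.

V_B ≈ 3.53 mV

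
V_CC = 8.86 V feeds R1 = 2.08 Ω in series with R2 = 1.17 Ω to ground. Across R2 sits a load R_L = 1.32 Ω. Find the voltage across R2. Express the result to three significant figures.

The load sits in parallel with R2, giving an effective lower resistance R2' = R2·R_L/(R2+R_L) = 0.6202 Ω.
Then V_out = V_CC · R2'/(R1 + R2') = 8.86 × 0.6202/2.700 = 2.035 V.

V_out ≈ 2.04 V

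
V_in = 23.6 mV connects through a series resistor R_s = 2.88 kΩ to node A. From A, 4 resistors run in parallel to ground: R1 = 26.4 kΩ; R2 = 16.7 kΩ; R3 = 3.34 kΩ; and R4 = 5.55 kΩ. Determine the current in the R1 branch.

I ≈ 0.336 µA

Equivalent of the parallel group: R_p = 1.732 kΩ.
V_A by voltage divider: V_A = 23.6 × 1.732/(2.88 + 1.732) = 8.863 mV.
Branch current I = V_A/R1 = 8.863/26.4 = 0.3357 µA.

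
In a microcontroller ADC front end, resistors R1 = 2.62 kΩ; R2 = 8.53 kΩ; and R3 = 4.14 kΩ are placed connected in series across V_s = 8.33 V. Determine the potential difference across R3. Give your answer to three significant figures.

V ≈ 2.26 V

Total series resistance ΣR = 2.62 + 8.53 + 4.14 = 15.29 kΩ.
V = V_s · R/ΣR = 8.33 × 0.2708 = 2.255 V.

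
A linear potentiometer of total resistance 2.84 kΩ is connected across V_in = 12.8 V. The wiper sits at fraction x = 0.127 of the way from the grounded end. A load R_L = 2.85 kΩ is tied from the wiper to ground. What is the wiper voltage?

The pot divides into 2.479 kΩ above the wiper and 0.3607 kΩ below.
(x·R_p) ‖ R_L = 0.3202 kΩ.
Then V_out = V_in · 0.3202/(2.479 + 0.3202) = 1.464 V.

V_out ≈ 1.46 V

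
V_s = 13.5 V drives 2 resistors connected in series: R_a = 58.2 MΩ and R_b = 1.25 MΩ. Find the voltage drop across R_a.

Total series resistance ΣR = 58.2 + 1.25 = 59.45 MΩ.
By the voltage-divider rule, V = 13.5 × 58.20/59.45 = 13.22 V.

V ≈ 13.2 V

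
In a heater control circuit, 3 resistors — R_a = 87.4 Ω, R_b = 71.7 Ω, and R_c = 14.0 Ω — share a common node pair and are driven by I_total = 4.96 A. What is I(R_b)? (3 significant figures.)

I ≈ 0.715 A

Total conductance ΣG = 1/87.4 + 1/71.7 + 1/14.0 = 0.09682 (units of 1/Ω).
By the current-divider rule, I = I_total · G_k/ΣG = 4.96 × 0.1441 = 0.7145 A.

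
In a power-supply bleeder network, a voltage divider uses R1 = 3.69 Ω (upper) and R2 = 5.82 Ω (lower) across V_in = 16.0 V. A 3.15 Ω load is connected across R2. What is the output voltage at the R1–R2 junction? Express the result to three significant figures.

V_out ≈ 5.70 V

The load sits in parallel with R2, giving an effective lower resistance R2' = R2·R_L/(R2+R_L) = 2.044 Ω.
Voltage divider with the loaded lower leg: V_out = 16.0 × 2.044/(3.69 + 2.044) = 16.0 × 0.3564 = 5.703 V.
(Unloaded it would be 9.79 V; the load pulls it down.)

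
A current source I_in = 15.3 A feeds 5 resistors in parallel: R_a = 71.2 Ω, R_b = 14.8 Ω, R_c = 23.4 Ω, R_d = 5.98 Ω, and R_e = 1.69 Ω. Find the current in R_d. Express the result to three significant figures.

I ≈ 2.90 A

Conductances: ΣG = 1/71.2 + 1/14.8 + 1/23.4 + 1/5.98 + 1/1.69 = 0.8833 (1/Ω).
Current divider: I(R_d) = I_in · G_k/ΣG = 15.3 × (0.1672/0.8833) = 15.3 × 0.1893 = 2.897 A.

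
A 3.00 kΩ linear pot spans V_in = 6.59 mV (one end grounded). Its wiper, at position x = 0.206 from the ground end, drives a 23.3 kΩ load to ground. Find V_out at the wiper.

Lower segment x·R_p = 0.6180 kΩ; upper segment (1−x)·R_p = 2.382 kΩ.
(x·R_p) ‖ R_L = 0.6020 kΩ.
Then V_out = V_in · 0.6020/(2.382 + 0.6020) = 1.330 mV.

V_out ≈ 1.33 mV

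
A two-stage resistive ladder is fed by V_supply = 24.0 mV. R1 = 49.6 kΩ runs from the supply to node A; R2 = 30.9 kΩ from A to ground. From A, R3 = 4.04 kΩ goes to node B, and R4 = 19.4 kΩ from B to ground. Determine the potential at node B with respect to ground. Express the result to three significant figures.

Node A sees R2 in parallel with the series input of stage 2, R3 + R4 = 23.44 kΩ.
R2 ‖ (R3+R4) = 13.33 kΩ.
V_A = 24.0 × 13.33/(49.6 + 13.33) = 5.083 mV.
Then the unloaded second divider: V_B = V_A × R4/(R3+R4) = 5.083 × 0.8276 = 4.207 mV.

V_B ≈ 4.21 mV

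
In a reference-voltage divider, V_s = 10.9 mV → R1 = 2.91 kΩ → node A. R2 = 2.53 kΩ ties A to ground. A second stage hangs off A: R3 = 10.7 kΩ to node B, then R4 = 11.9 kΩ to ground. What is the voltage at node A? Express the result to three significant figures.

V_A ≈ 4.78 mV

The second stage (R3 + R4 = 22.60 kΩ) loads node A in parallel with R2.
Effective lower resistance at A: R2 ‖ 22.60 = 2.275 kΩ.
First divider: V_A = V_s · 2.275/(2.91 + 2.275) = 4.783 mV.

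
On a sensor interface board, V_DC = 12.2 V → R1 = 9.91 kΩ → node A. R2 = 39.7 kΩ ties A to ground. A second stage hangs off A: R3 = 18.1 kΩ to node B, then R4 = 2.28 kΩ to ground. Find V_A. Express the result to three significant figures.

Node A sees R2 in parallel with the series input of stage 2, R3 + R4 = 20.38 kΩ.
R2 ‖ (R3+R4) = 13.47 kΩ.
So V_A = 12.2 × 0.5761 = 7.028 V.

V_A ≈ 7.03 V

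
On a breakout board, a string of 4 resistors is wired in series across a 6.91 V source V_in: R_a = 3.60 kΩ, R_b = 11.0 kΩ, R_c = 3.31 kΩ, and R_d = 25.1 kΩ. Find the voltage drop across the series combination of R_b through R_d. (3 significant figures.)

Series total: ΣR = 3.60 + 11.0 + 3.31 + 25.1 = 43.01 kΩ.
R_{R_b..R_d} = 11.0 + 3.31 + 25.1 = 39.41 kΩ.
Voltage divider: V = V_in · (39.41 / 43.01) = 6.91 × 0.9163 = 6.332 V.

V ≈ 6.33 V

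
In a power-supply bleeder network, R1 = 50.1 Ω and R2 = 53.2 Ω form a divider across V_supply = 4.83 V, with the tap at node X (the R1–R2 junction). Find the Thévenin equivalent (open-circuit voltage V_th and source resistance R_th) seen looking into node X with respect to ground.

Open-circuit (no load on X): V_th = V_supply · R2/(R1 + R2) = 4.83 × 53.2/(50.10 + 53.2) = 2.487 V.
With V_supply suppressed (replaced by a short), R_th = R1 ‖ R2 = (50.10 × 53.2)/(50.10 + 53.2) = 25.80 Ω.

V_th ≈ 2.49 V, R_th ≈ 25.8 Ω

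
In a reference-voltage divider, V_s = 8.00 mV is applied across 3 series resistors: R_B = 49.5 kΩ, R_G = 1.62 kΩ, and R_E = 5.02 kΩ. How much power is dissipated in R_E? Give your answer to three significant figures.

ΣR = 56.14 kΩ → I = 8.00/56.14 = 0.1425 µA.
V(R_E) = I·R = 0.7154 mV; P = V·I = 0.7154 × 0.1425 = 0.1019 nW.

P ≈ 0.102 nW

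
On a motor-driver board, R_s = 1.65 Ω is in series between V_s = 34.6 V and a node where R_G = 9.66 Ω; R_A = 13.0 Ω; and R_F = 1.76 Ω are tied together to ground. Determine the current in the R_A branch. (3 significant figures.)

Parallel bank: R_p = 1/(1/9.66 + 1/13.0 + 1/1.76) = 1.336 Ω.
V_A by voltage divider: V_A = 34.6 × 1.336/(1.65 + 1.336) = 15.48 V.
I(R_A) = V_A / R_A = 15.48/13.0 = 1.191 A.

I ≈ 1.19 A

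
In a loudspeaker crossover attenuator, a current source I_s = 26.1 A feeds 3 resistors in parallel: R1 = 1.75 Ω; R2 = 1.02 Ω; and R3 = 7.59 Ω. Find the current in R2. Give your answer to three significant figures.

Total conductance ΣG = 1/1.75 + 1/1.02 + 1/7.59 = 1.684 (units of 1/Ω).
R2 takes the fraction G_k/ΣG = 0.9804/1.684 = 0.5823, so I = 26.1 × 0.5823 = 15.20 A.

I ≈ 15.2 A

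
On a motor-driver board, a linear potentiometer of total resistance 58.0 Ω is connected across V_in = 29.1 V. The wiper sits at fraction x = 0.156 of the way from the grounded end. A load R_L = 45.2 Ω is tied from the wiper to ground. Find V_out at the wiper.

Lower segment x·R_p = 9.048 Ω; upper segment (1−x)·R_p = 48.95 Ω.
R_L loads the lower segment: effective lower R = 7.539 Ω.
V_out = 29.1 × 7.539/(48.95 + 7.539) = 3.883 V.

V_out ≈ 3.88 V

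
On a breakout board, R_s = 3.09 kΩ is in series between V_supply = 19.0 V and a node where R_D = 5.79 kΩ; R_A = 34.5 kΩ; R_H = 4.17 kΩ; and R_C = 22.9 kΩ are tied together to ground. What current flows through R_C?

I ≈ 0.332 mA

Combine the parallel branches: R_p = (1/5.79 + 1/34.5 + 1/4.17 + 1/22.9)⁻¹ = 2.061 kΩ.
V_A = 19.0 × 2.061/5.151 = 7.602 V.
I(R_C) = V_A / R_C = 7.602/22.9 = 0.3320 mA.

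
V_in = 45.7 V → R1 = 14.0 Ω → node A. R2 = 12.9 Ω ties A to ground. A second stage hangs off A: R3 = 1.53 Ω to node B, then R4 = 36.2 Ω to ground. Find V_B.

Looking into the second stage from A: R3 + R4 = 37.73 Ω appears in parallel with R2.
R2 ‖ (R3+R4) = 9.613 Ω.
First divider: V_A = V_in · 9.613/(14.0 + 9.613) = 18.61 V.
V_B = V_A × 0.9594 = 17.85 V.

V_B ≈ 17.9 V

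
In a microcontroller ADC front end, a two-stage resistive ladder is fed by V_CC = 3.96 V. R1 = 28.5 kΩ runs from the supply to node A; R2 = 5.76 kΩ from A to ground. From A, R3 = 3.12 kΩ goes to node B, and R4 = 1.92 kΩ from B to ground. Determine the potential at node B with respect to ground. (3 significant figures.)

Looking into the second stage from A: R3 + R4 = 5.040 kΩ appears in parallel with R2.
R2 ‖ (R3+R4) = 2.688 kΩ.
First divider: V_A = V_CC · 2.688/(28.5 + 2.688) = 0.3413 V.
Stage 2 is unloaded, so V_B = V_A · R4/(R3+R4) = 0.3413 × 1.92/5.040 = 0.1300 V.

V_B ≈ 0.130 V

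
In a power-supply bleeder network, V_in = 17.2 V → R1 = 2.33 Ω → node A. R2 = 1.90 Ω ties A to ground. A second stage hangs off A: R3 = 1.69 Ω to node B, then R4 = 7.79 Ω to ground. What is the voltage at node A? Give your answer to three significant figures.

Node A sees R2 in parallel with the series input of stage 2, R3 + R4 = 9.480 Ω.
R2 ‖ (R3+R4) = 1.583 Ω.
So V_A = 17.2 × 0.4045 = 6.958 V.

V_A ≈ 6.96 V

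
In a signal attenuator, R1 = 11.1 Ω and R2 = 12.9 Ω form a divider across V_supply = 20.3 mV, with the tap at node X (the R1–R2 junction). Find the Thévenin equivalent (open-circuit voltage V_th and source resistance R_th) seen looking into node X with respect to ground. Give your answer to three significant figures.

V_th ≈ 10.9 mV, R_th ≈ 5.97 Ω

V_th is the unloaded tap voltage: V_supply · R2/(R1+R2) = 20.3 × 0.5375 = 10.91 mV.
Looking into X with the source shorted: R_th = R1·R2/(R1+R2) = 11.10 × 12.9/24.00 = 5.966 Ω.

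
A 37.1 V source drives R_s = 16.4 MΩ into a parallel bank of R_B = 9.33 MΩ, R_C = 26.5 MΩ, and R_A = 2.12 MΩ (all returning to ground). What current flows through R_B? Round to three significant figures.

I ≈ 0.358 µA

Equivalent of the parallel group: R_p = 1.622 MΩ.
V_A by voltage divider: V_A = 37.1 × 1.622/(16.4 + 1.622) = 3.339 V.
I(R_B) = V_A / R_B = 3.339/9.33 = 0.3578 µA.
(Equivalently: I_total = 2.059 µA, then current-divider fraction G_k/ΣG = 0.1738.)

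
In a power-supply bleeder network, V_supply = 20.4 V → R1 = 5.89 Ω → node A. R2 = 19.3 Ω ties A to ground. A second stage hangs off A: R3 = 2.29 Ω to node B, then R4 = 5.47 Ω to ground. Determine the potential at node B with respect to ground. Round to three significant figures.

V_B ≈ 6.97 V

Node A sees R2 in parallel with the series input of stage 2, R3 + R4 = 7.760 Ω.
Effective lower resistance at A: R2 ‖ 7.760 = 5.535 Ω.
V_A = 20.4 × 5.535/(5.89 + 5.535) = 9.883 V.
Then the unloaded second divider: V_B = V_A × R4/(R3+R4) = 9.883 × 0.7049 = 6.966 V.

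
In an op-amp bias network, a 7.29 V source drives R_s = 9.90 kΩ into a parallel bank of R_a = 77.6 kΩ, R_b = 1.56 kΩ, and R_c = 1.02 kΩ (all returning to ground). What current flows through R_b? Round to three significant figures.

I ≈ 0.272 mA

Equivalent of the parallel group: R_p = 0.6119 kΩ.
V_A by voltage divider: V_A = 7.29 × 0.6119/(9.90 + 0.6119) = 0.4243 V.
I(R_b) = V_A / R_b = 0.4243/1.56 = 0.2720 mA.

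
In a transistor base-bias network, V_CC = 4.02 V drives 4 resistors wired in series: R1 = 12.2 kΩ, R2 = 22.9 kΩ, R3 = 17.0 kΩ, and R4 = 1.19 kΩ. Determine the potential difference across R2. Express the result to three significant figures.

Series total: ΣR = 12.2 + 22.9 + 17.0 + 1.19 = 53.29 kΩ.
Voltage divider: V = V_CC · (22.90 / 53.29) = 4.02 × 0.4297 = 1.727 V.

V ≈ 1.73 V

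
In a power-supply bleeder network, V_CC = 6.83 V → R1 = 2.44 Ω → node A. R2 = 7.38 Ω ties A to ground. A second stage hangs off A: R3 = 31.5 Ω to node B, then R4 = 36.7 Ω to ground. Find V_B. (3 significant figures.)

V_B ≈ 2.69 V

Node A sees R2 in parallel with the series input of stage 2, R3 + R4 = 68.20 Ω.
R2 ‖ (R3+R4) = 6.659 Ω.
V_A = 6.83 × 6.659/(2.44 + 6.659) = 4.999 V.
Stage 2 is unloaded, so V_B = V_A · R4/(R3+R4) = 4.999 × 36.7/68.20 = 2.690 V.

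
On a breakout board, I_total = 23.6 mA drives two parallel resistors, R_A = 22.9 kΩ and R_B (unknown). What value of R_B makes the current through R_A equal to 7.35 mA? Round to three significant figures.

R_B ≈ 10.4 kΩ

The fraction through R_A equals R_B/(R_A+R_B).
With f = 0.3114, R_B = R_A · f/(1−f) = 22.9 × 0.4523 = 10.36 kΩ.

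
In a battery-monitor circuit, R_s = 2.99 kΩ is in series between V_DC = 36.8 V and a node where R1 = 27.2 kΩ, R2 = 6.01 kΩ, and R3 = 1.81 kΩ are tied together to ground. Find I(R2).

Combine the parallel branches: R_p = (1/27.2 + 1/6.01 + 1/1.81)⁻¹ = 1.323 kΩ.
V_A = 36.8 × 1.323/4.313 = 11.29 V.
I(R2) = V_A / R2 = 11.29/6.01 = 1.879 mA.
(Equivalently: I_total = 8.532 mA, then current-divider fraction G_k/ΣG = 0.2202.)

I ≈ 1.88 mA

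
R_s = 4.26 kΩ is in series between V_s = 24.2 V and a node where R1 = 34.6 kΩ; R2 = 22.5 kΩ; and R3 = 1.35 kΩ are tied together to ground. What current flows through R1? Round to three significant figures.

Combine the parallel branches: R_p = (1/34.6 + 1/22.5 + 1/1.35)⁻¹ = 1.228 kΩ.
Node voltage V_A = V_s · R_p/(R_s + R_p) = 24.2 × 0.2238 = 5.416 V.
I(R1) = V_A / R1 = 5.416/34.6 = 0.1565 mA.

I ≈ 0.157 mA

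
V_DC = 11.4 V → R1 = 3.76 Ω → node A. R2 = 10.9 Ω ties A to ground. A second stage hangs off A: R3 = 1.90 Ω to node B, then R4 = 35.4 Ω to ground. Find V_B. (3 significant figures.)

Node A sees R2 in parallel with the series input of stage 2, R3 + R4 = 37.30 Ω.
R2 ‖ (R3+R4) = 8.435 Ω.
First divider: V_A = V_DC · 8.435/(3.76 + 8.435) = 7.885 V.
Then the unloaded second divider: V_B = V_A × R4/(R3+R4) = 7.885 × 0.9491 = 7.483 V.

V_B ≈ 7.48 V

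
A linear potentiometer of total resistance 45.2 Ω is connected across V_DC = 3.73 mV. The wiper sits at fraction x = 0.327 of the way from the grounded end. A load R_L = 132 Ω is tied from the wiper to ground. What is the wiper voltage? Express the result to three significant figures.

V_out ≈ 1.13 mV

Split the track: R_lower = x·R_p = 14.78 Ω, R_upper = (1−x)·R_p = 30.42 Ω.
R_L loads the lower segment: effective lower R = 13.29 Ω.
Loaded-divider output: V_out = 3.73 × 0.3041 = 1.134 mV.
(Unloaded: V_out = x·V_DC = 1.22 mV.)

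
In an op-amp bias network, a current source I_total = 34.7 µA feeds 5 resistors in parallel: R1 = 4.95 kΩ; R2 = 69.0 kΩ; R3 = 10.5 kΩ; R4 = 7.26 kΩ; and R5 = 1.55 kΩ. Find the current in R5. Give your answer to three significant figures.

I ≈ 20.5 µA

Total conductance ΣG = 1/4.95 + 1/69.0 + 1/10.5 + 1/7.26 + 1/1.55 = 1.095 (units of 1/kΩ).
Current divider: I(R5) = I_total · G_k/ΣG = 34.7 × (0.6452/1.095) = 34.7 × 0.5894 = 20.45 µA.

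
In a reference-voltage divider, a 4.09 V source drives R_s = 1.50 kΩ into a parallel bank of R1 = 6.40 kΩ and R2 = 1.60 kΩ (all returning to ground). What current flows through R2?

I ≈ 1.18 mA

Equivalent of the parallel group: R_p = 1.280 kΩ.
V_A by voltage divider: V_A = 4.09 × 1.280/(1.50 + 1.280) = 1.883 V.
Branch current I = V_A/R2 = 1.883/1.60 = 1.177 mA.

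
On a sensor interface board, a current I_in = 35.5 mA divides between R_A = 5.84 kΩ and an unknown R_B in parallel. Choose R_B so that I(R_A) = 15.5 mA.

The fraction through R_A equals R_B/(R_A+R_B).
With f = 0.4366, R_B = R_A · f/(1−f) = 5.84 × 0.7750 = 4.526 kΩ.

R_B ≈ 4.53 kΩ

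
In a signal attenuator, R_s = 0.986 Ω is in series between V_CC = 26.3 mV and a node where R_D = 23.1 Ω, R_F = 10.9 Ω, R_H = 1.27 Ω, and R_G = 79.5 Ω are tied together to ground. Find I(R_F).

I ≈ 1.26 mA

Combine the parallel branches: R_p = (1/23.1 + 1/10.9 + 1/1.27 + 1/79.5)⁻¹ = 1.070 Ω.
V_A = 26.3 × 1.070/2.056 = 13.68 mV.
Branch current I = V_A/R_F = 13.68/10.9 = 1.255 mA.
(Equivalently: I_total = 12.79 mA, then current-divider fraction G_k/ΣG = 0.09812.)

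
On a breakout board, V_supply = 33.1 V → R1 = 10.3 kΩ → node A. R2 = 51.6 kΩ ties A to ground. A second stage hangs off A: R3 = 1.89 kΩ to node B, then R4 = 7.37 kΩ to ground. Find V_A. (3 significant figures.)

V_A ≈ 14.3 V

Looking into the second stage from A: R3 + R4 = 9.260 kΩ appears in parallel with R2.
R2 ‖ (R3+R4) = 7.851 kΩ.
First divider: V_A = V_supply · 7.851/(10.3 + 7.851) = 14.32 V.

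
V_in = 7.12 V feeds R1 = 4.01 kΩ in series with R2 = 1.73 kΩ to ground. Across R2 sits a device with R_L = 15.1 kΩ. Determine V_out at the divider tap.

First combine the lower leg with the load: R2 ‖ R_L = 1.552 kΩ.
Then V_out = V_in · R2'/(R1 + R2') = 7.12 × 1.552/5.562 = 1.987 V.
(Unloaded it would be 2.15 V; the load pulls it down.)

V_out ≈ 1.99 V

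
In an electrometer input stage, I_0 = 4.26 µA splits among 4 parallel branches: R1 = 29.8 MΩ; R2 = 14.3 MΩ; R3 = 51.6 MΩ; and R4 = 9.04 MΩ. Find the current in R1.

I ≈ 0.612 µA

ΣG = 1/29.8 + 1/14.3 + 1/51.6 + 1/9.04 = 0.2335.
R1 takes the fraction G_k/ΣG = 0.03356/0.2335 = 0.1437, so I = 4.26 × 0.1437 = 0.6123 µA.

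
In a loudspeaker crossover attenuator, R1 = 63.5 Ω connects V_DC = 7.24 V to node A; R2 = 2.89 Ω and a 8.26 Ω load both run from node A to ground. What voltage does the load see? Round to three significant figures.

The load sits in parallel with R2, giving an effective lower resistance R2' = R2·R_L/(R2+R_L) = 2.141 Ω.
Voltage divider with the loaded lower leg: V_out = 7.24 × 2.141/(63.5 + 2.141) = 7.24 × 0.03262 = 0.2361 V.
(Unloaded it would be 0.315 V; the load pulls it down.)

V_out ≈ 0.236 V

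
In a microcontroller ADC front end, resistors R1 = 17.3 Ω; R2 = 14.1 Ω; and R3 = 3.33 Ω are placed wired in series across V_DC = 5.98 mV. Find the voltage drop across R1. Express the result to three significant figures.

V ≈ 2.98 mV

Series total: ΣR = 17.3 + 14.1 + 3.33 = 34.73 Ω.
By the voltage-divider rule, V = 5.98 × 17.30/34.73 = 2.979 mV.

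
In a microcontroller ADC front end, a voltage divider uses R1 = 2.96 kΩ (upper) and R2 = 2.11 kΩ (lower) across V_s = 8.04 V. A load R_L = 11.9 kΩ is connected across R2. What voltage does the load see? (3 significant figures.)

R2 ‖ R_L = (2.11 × 11.9)/(2.11 + 11.9) = 1.792 kΩ.
Voltage divider with the loaded lower leg: V_out = 8.04 × 1.792/(2.96 + 1.792) = 8.04 × 0.3771 = 3.032 V.

V_out ≈ 3.03 V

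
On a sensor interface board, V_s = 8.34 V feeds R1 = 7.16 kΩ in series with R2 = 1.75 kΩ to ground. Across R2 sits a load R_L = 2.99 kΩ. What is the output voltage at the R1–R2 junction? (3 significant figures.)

V_out ≈ 1.11 V

The load sits in parallel with R2, giving an effective lower resistance R2' = R2·R_L/(R2+R_L) = 1.104 kΩ.
Voltage divider with the loaded lower leg: V_out = 8.34 × 1.104/(7.16 + 1.104) = 8.34 × 0.1336 = 1.114 V.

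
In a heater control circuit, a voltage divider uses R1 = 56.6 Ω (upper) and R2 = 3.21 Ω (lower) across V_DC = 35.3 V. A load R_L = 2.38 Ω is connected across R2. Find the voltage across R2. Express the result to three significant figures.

V_out ≈ 0.832 V

The load sits in parallel with R2, giving an effective lower resistance R2' = R2·R_L/(R2+R_L) = 1.367 Ω.
Voltage divider with the loaded lower leg: V_out = 35.3 × 1.367/(56.6 + 1.367) = 35.3 × 0.02358 = 0.8323 V.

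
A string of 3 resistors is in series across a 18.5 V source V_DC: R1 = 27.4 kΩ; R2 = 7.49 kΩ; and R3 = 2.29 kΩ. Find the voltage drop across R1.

Series total: ΣR = 27.4 + 7.49 + 2.29 = 37.18 kΩ.
Voltage divider: V = V_DC · (27.40 / 37.18) = 18.5 × 0.7370 = 13.63 V.

V ≈ 13.6 V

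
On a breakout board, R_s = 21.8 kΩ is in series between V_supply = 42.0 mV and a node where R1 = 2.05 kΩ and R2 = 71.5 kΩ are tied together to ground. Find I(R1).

Combine the parallel branches: R_p = (1/2.05 + 1/71.5)⁻¹ = 1.993 kΩ.
Node voltage V_A = V_supply · R_p/(R_s + R_p) = 42.0 × 0.08376 = 3.518 mV.
Branch current I = V_A/R1 = 3.518/2.05 = 1.716 µA.

I ≈ 1.72 µA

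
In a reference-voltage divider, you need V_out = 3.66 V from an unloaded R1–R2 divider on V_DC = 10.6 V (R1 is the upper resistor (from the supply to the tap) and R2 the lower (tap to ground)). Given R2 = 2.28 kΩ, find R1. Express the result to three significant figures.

R1 ≈ 4.32 kΩ

V_out/V_DC = R2/(R1+R2) = 0.3453.
R1 = R2·(1/k − 1) = 2.28 × 1.896 = 4.323 kΩ.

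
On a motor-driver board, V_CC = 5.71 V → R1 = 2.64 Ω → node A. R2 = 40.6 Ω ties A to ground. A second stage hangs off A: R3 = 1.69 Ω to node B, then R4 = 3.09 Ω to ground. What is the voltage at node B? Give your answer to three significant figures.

Node A sees R2 in parallel with the series input of stage 2, R3 + R4 = 4.780 Ω.
R2 ‖ (R3+R4) = 4.277 Ω.
V_A = 5.71 × 4.277/(2.64 + 4.277) = 3.531 V.
Then the unloaded second divider: V_B = V_A × R4/(R3+R4) = 3.531 × 0.6464 = 2.282 V.

V_B ≈ 2.28 V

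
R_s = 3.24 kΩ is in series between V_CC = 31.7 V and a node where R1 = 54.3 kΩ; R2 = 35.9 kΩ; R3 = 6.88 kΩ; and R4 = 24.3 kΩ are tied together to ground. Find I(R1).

Equivalent of the parallel group: R_p = 4.296 kΩ.
V_A by voltage divider: V_A = 31.7 × 4.296/(3.24 + 4.296) = 18.07 V.
Branch current I = V_A/R1 = 18.07/54.3 = 0.3328 mA.

I ≈ 0.333 mA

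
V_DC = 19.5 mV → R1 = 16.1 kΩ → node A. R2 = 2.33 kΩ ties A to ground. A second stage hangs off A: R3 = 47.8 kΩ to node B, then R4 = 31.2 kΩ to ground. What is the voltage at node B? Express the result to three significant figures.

V_B ≈ 0.949 mV

The second stage (R3 + R4 = 79.00 kΩ) loads node A in parallel with R2.
Effective lower resistance at A: R2 ‖ 79.00 = 2.263 kΩ.
First divider: V_A = V_DC · 2.263/(16.1 + 2.263) = 2.403 mV.
Then the unloaded second divider: V_B = V_A × R4/(R3+R4) = 2.403 × 0.3949 = 0.9492 mV.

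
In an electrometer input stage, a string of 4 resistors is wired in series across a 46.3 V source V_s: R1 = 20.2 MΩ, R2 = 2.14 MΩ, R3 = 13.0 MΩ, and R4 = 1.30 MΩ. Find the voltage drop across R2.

V ≈ 2.70 V

ΣR = 20.2 + 2.14 + 13.0 + 1.30 = 36.64 MΩ.
By the voltage-divider rule, V = 46.3 × 2.140/36.64 = 2.704 V.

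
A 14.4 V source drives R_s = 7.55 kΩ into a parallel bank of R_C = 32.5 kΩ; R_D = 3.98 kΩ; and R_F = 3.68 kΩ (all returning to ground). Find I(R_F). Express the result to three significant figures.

I ≈ 0.755 mA

Parallel bank: R_p = 1/(1/32.5 + 1/3.98 + 1/3.68) = 1.806 kΩ.
V_A = 14.4 × 1.806/9.356 = 2.779 V.
I(R_F) = V_A / R_F = 2.779/3.68 = 0.7553 mA.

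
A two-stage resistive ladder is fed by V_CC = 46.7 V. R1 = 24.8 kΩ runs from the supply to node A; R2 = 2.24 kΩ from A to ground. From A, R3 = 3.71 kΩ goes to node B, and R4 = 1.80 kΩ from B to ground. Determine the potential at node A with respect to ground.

V_A ≈ 2.82 V

Looking into the second stage from A: R3 + R4 = 5.510 kΩ appears in parallel with R2.
R2 ‖ (R3+R4) = 1.593 kΩ.
So V_A = 46.7 × 0.06034 = 2.818 V.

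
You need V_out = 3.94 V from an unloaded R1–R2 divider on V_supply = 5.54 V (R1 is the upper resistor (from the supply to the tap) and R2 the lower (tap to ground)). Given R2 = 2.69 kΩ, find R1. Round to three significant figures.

R1 ≈ 1.09 kΩ

Required fraction k = V_out/V_supply = 0.7112.
R1 = R2·(1/k − 1) = 2.69 × 0.4061 = 1.092 kΩ.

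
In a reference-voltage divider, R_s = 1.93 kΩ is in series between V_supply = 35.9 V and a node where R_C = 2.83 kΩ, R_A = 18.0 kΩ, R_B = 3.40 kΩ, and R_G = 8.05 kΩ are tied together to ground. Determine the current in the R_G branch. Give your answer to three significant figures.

Parallel bank: R_p = 1/(1/2.83 + 1/18.0 + 1/3.40 + 1/8.05) = 1.209 kΩ.
V_A = 35.9 × 1.209/3.139 = 13.83 V.
I(R_G) = V_A / R_G = 13.83/8.05 = 1.717 mA.

I ≈ 1.72 mA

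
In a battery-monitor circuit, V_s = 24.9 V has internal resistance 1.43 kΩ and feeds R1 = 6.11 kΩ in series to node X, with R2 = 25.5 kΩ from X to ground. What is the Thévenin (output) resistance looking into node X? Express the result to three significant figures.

R1' = 1.43 + 6.11 = 7.540 kΩ (source resistance + R1).
With V_s suppressed (replaced by a short), R_th = R1' ‖ R2 = (7.540 × 25.5)/(7.540 + 25.5) = 5.819 kΩ.

R_th ≈ 5.82 kΩ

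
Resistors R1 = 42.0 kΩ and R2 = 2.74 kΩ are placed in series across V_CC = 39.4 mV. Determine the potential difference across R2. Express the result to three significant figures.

Series total: ΣR = 42.0 + 2.74 = 44.74 kΩ.
V = V_CC · R/ΣR = 39.4 × 0.06124 = 2.413 mV.

V ≈ 2.41 mV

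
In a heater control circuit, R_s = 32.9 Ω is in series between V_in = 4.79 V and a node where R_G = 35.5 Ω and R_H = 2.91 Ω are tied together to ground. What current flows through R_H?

I ≈ 0.124 A

Equivalent of the parallel group: R_p = 2.690 Ω.
V_A by voltage divider: V_A = 4.79 × 2.690/(32.9 + 2.690) = 0.3620 V.
Branch current I = V_A/R_H = 0.3620/2.91 = 0.1244 A.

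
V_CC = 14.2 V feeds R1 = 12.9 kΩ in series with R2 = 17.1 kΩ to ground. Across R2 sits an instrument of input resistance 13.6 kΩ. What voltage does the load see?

R2 ‖ R_L = (17.1 × 13.6)/(17.1 + 13.6) = 7.575 kΩ.
Now apply the divider: V_out = 14.2 × 0.3700 = 5.254 V.

V_out ≈ 5.25 V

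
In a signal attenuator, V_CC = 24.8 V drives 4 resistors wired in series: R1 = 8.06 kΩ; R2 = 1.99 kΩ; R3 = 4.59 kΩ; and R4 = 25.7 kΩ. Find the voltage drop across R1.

V ≈ 4.96 V

ΣR = 8.06 + 1.99 + 4.59 + 25.7 = 40.34 kΩ.
Voltage divider: V = V_CC · (8.060 / 40.34) = 24.8 × 0.1998 = 4.955 V.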